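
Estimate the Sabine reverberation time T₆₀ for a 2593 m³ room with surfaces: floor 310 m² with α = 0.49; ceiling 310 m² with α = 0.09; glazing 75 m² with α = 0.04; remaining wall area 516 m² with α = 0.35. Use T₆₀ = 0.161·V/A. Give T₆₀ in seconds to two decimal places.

Total absorption A = 310·0.49 + 310·0.09 + 75·0.04 + 516·0.35 = 363.40 m² sabins.
T₆₀ = 0.161·V/A = 0.161·2593/363.40 = 1.149 s.

1.15 s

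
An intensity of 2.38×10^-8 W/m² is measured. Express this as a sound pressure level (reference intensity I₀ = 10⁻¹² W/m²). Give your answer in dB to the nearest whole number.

44 dB

I/I₀ = 2.38×10^-8/10⁻¹² = 2.38×10^4, and L = 10·log₁₀(I/I₀).
L = 10·(0.3766 + 4) = 43.77 dB.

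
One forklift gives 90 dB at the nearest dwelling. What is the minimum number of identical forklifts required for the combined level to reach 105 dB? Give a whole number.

The shortfall is 105 − 90 = 15.0 dB, and N units add 10·log₁₀ N, so need 10·log₁₀ N ≥ 15.0.
N ≥ 10^(15.0/10) = 31.623, so N = 32.

32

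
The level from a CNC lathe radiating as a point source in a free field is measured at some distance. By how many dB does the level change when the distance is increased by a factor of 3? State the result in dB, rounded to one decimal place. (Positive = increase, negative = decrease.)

With spherical spreading the level changes by −20·log₁₀(r₂/r₁).
ΔL = −20·log₁₀(3) = -9.54 dB.

-9.5 dB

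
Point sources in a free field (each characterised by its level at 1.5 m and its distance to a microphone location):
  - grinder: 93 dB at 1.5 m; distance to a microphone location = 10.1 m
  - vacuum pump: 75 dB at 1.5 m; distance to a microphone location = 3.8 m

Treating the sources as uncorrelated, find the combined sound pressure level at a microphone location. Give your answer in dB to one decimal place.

Apply inverse-square spreading to bring every level to the receiver, then sum 10^(L/10).
grinder: 93 − 20·log₁₀(10.1/1.5) = 93 − 16.56 = 76.44 dB.
vacuum pump: 75 − 20·log₁₀(3.8/1.5) = 75 − 8.07 = 66.93 dB.
Σ 10^(L/10) = 4.894e+07 → L_total = 10·log₁₀(4.894e+07) = 76.90 dB.

76.9 dB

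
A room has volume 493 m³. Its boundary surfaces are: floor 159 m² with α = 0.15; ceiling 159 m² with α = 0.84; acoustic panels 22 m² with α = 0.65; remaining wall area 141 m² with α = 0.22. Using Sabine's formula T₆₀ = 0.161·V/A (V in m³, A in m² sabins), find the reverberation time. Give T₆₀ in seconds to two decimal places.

Total absorption A = 159·0.15 + 159·0.84 + 22·0.65 + 141·0.22 = 202.73 m² sabins.
T₆₀ = 0.161·V/A = 0.161·493/202.73 = 0.392 s.

0.39 s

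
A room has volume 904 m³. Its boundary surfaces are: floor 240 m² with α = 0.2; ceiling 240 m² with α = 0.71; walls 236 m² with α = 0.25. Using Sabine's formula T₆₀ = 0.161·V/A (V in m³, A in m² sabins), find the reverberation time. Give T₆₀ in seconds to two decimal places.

Summing Sᵢαᵢ: 240·0.2 + 240·0.71 + 236·0.25 = 277.40 m².
T₆₀ = 0.161·V/A = 0.161·904/277.40 = 0.525 s.

0.52 s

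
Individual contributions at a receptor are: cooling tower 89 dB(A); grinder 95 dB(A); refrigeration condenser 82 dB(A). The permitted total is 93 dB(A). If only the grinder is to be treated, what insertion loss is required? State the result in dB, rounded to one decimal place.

Fixed contribution from the other sources: Σ 10^(L/10) = 10^(89/10) + 10^(82/10) = 9.528e+08 (89.79 dB(A)).
The limit corresponds to 10^(93/10) = 1.995e+09; subtracting the fixed part leaves 1.042e+09 for the grinder, i.e. 90.18 dB(A).
Required insertion loss = 95 − 90.18 = 4.82 dB.

4.8 dB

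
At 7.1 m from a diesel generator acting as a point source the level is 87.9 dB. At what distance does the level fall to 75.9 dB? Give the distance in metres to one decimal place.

The 12.0 dB drop corresponds to a distance ratio of 10^(12.0/20) for a point source.
r₂ = 7.1·10^((87.9−75.9)/20) = 7.1·10^(12.0/20) = 28.27 m.

28.3 m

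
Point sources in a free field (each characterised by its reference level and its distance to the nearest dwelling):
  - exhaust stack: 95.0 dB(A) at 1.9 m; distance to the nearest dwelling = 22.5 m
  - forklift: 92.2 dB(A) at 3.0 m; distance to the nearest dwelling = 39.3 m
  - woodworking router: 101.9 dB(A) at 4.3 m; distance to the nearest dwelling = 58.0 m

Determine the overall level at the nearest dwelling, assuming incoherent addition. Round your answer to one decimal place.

80.7 dB(A)

Apply inverse-square spreading to bring every level to the receiver, then sum 10^(L/10).
exhaust stack: 95.0 − 20·log₁₀(22.5/1.9) = 95.0 − 21.47 = 73.53 dB(A).
forklift: 92.2 − 20·log₁₀(39.3/3.0) = 92.2 − 22.35 = 69.85 dB(A).
woodworking router: 101.9 − 20·log₁₀(58.0/4.3) = 101.9 − 22.60 = 79.30 dB(A).
Σ 10^(L/10) = 1.174e+08 → L_total = 10·log₁₀(1.174e+08) = 80.69 dB(A).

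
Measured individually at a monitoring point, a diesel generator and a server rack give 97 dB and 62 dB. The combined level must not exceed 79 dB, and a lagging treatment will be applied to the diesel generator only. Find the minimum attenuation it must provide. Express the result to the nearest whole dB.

18 dB

Everything except the diesel generator sums to 10^(62/10) = 1.585e+06 in linear terms, 62.00 dB.
To meet 79 dB overall, the treated diesel generator may contribute at most 10^(79/10) − 1.585e+06 = 7.785e+07, i.e. 78.91 dB.
So the diesel generator must be reduced from 97 to 78.91 dB: IL = 18.09 dB.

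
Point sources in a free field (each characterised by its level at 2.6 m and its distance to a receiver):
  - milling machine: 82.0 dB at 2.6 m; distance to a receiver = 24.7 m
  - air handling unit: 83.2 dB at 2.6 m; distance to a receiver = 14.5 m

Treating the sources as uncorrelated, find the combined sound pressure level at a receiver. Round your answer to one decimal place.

Apply inverse-square spreading to bring every level to the receiver, then sum 10^(L/10).
milling machine: 82.0 − 20·log₁₀(24.7/2.6) = 82.0 − 19.55 = 62.45 dB.
air handling unit: 83.2 − 20·log₁₀(14.5/2.6) = 83.2 − 14.93 = 68.27 dB.
Σ 10^(L/10) = 8.474e+06 → L_total = 10·log₁₀(8.474e+06) = 69.28 dB.

69.3 dB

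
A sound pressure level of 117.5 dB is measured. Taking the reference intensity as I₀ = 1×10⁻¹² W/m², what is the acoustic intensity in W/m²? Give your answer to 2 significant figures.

0.56 W/m²

L = 10·log₁₀(I/I₀) ⇒ I = I₀·10^(L/10) = 10⁻¹² × 10^11.75.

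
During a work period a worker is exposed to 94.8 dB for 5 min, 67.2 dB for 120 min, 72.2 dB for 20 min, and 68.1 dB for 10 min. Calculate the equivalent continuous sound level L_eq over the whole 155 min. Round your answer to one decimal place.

L_eq = 10·log₁₀[(1/T)·Σ tᵢ·10^(Lᵢ/10)] with T = 155 min.
Σ tᵢ·10^(Lᵢ/10) = 5·10^(94.8/10) + 120·10^(67.2/10) + 20·10^(72.2/10) + 10·10^(68.1/10) = 1.613e+10.
L_eq = 10·log₁₀(1.613e+10/155) = 80.17 dB.

80.2 dB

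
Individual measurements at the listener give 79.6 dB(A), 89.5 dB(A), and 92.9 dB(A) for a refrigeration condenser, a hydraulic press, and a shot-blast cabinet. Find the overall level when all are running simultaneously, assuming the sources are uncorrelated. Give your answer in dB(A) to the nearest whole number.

95 dB(A)

Incoherent sources combine by intensity addition: L_total = 10·log₁₀(Σ 10^(L_i/10)).
Σ 10^(L/10) = 10^(79.6/10) + 10^(89.5/10) + 10^(92.9/10) = 2.932e+09.
L_total = 10·log₁₀(2.932e+09) = 94.67 dB(A).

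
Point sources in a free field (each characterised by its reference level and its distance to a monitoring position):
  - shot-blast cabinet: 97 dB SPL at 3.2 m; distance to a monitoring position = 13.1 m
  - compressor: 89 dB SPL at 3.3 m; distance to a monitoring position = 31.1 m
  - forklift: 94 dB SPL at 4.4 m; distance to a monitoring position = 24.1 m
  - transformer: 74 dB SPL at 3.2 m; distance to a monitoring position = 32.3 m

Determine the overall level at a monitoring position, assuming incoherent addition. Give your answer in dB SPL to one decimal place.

Apply inverse-square spreading to bring every level to the receiver, then sum 10^(L/10).
shot-blast cabinet: 97 − 20·log₁₀(13.1/3.2) = 97 − 12.24 = 84.76 dB SPL.
compressor: 89 − 20·log₁₀(31.1/3.3) = 89 − 19.48 = 69.52 dB SPL.
forklift: 94 − 20·log₁₀(24.1/4.4) = 94 − 14.77 = 79.23 dB SPL.
transformer: 74 − 20·log₁₀(32.3/3.2) = 74 − 20.08 = 53.92 dB SPL.
Σ 10^(L/10) = 3.920e+08 → L_total = 10·log₁₀(3.920e+08) = 85.93 dB SPL.

85.9 dB SPL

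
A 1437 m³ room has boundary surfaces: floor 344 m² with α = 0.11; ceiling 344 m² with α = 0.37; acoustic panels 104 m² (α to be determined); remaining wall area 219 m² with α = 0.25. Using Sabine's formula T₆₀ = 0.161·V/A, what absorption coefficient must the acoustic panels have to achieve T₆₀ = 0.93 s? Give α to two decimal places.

0.28

A = 0.161·V/T₆₀ = 0.161·1437/0.93 = 248.77 m² sabins.
Absorption from the other surfaces = 344·0.11 + 344·0.37 + 219·0.25 = 219.87 m², so the acoustic panels must supply 28.90 m² over 104 m².
α = 28.90/104 = 0.278.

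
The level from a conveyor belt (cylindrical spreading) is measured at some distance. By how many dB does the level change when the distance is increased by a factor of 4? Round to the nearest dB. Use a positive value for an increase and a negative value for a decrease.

With cylindrical spreading the level changes by −10·log₁₀(r₂/r₁).
ΔL = −10·log₁₀(4) = -6.02 dB.

-6 dB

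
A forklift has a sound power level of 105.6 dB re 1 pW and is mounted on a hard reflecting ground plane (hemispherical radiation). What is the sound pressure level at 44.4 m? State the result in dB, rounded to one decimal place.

64.7 dB

Free-field hemispherical radiation: L_p = L_w − 10·log₁₀(2π·r²), r = 44.4 m.
2π·r² = 1.239e+04 m², 10·log₁₀ of that is 40.929 dB.
L_p = 105.6 − 40.929 = 64.67 dB.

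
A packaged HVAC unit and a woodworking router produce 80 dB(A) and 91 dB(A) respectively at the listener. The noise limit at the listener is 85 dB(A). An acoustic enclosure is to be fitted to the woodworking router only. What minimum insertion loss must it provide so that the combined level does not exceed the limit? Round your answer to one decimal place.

7.7 dB

Everything except the woodworking router sums to 10^(80/10) = 1.000e+08 in linear terms, 80.00 dB(A).
To meet 85 dB(A) overall, the treated woodworking router may contribute at most 10^(85/10) − 1.000e+08 = 2.162e+08, i.e. 83.35 dB(A).
Required insertion loss = 91 − 83.35 = 7.65 dB.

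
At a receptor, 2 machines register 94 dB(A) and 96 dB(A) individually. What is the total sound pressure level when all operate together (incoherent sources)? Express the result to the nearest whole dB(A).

98 dB(A)

For uncorrelated sources the intensities add, so convert each level to linear form, sum, and take 10·log₁₀ of the total.
Σ 10^(L/10) = 10^(94/10) + 10^(96/10) = 6.493e+09.
L_total = 10·log₁₀(6.493e+09) = 98.12 dB(A).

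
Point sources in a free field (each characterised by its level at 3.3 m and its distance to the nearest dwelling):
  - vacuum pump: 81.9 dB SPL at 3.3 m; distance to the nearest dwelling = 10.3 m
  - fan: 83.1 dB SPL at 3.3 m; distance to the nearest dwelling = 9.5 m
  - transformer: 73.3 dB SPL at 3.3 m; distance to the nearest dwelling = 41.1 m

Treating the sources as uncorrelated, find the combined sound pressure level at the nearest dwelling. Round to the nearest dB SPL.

76 dB SPL

Apply inverse-square spreading to bring every level to the receiver, then sum 10^(L/10).
vacuum pump: 81.9 − 20·log₁₀(10.3/3.3) = 81.9 − 9.89 = 72.01 dB SPL.
fan: 83.1 − 20·log₁₀(9.5/3.3) = 83.1 − 9.18 = 73.92 dB SPL.
transformer: 73.3 − 20·log₁₀(41.1/3.3) = 73.3 − 21.91 = 51.39 dB SPL.
Σ 10^(L/10) = 4.067e+07 → L_total = 10·log₁₀(4.067e+07) = 76.09 dB SPL.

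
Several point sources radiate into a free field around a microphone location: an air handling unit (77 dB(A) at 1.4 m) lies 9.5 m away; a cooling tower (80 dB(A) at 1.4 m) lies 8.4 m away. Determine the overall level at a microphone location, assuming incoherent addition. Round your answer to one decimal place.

First find each source's level at the receiver (point-source: −20·log₁₀(r/r_ref)), then combine on an intensity basis.
air handling unit: 77 − 20·log₁₀(9.5/1.4) = 77 − 16.63 = 60.37 dB(A).
cooling tower: 80 − 20·log₁₀(8.4/1.4) = 80 − 15.56 = 64.44 dB(A).
Σ 10^(L/10) = 3.866e+06 → L_total = 10·log₁₀(3.866e+06) = 65.87 dB(A).

65.9 dB(A)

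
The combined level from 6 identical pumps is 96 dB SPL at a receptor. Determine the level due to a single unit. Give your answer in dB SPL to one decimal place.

88.2 dB SPL

For N identical incoherent sources L_total = L₁ + 10·log₁₀ N, so L₁ = 96 − 10·log₁₀(6) = 96 − 7.782.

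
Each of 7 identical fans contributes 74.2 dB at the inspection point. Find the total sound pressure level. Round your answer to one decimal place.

With 7 equal, uncorrelated contributions the intensity is 7× that of one unit, giving a rise of 10·log₁₀ 7.
L_total = 74.2 + 10·log₁₀(7) = 74.2 + 8.451 = 82.65 dB.

82.7 dB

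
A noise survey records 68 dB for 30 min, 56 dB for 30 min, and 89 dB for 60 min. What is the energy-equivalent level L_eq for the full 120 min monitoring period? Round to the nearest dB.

86 dB

Weight each interval's intensity by its duration and average over T = 120 min:
Σ tᵢ·10^(Lᵢ/10) = 30·10^(68/10) + 30·10^(56/10) + 60·10^(89/10) = 4.786e+10.
L_eq = 10·log₁₀(4.786e+10/120) = 86.01 dB.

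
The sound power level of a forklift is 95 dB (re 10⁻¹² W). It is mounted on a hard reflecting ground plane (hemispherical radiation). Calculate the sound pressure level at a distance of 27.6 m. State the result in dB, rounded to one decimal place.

L_p = L_w − 10·log₁₀(2π·r²) with r = 27.6 m.
2π·r² = 4786 m², 10·log₁₀ of that is 36.800 dB.
L_p = 95 − 36.800 = 58.20 dB.

58.2 dB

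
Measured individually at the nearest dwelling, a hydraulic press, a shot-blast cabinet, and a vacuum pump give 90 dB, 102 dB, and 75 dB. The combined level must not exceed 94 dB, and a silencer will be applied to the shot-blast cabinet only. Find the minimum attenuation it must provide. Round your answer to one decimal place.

10.3 dB

Everything except the shot-blast cabinet sums to 10^(90/10) + 10^(75/10) = 1.032e+09 in linear terms, 90.14 dB.
To meet 94 dB overall, the treated shot-blast cabinet may contribute at most 10^(94/10) − 1.032e+09 = 1.480e+09, i.e. 91.70 dB.
Required insertion loss = 102 − 91.70 = 10.30 dB.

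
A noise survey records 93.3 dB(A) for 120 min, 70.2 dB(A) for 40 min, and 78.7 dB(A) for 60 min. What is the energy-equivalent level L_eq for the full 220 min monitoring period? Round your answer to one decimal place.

Weight each interval's intensity by its duration and average over T = 220 min:
Σ tᵢ·10^(Lᵢ/10) = 120·10^(93.3/10) + 40·10^(70.2/10) + 60·10^(78.7/10) = 2.614e+11.
L_eq = 10·log₁₀(2.614e+11/220) = 90.75 dB(A).

90.7 dB(A)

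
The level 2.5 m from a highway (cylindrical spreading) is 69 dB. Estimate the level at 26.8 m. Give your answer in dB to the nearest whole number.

59 dB

For a line source, L₂ = L₁ − 10·log₁₀(r₂/r₁).
L₂ = 69 − 10·log₁₀(26.8/2.5) = 69 − 10.302 = 58.70 dB.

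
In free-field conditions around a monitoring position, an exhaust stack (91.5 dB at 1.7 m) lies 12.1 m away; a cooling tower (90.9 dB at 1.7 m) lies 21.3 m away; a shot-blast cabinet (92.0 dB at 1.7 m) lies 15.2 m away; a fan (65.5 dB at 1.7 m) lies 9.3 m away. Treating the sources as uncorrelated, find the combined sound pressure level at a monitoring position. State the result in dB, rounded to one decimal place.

77.5 dB

Propagate each source to the receiver with L = L_ref − 20·log₁₀(r/r_ref), then add intensities.
exhaust stack: 91.5 − 20·log₁₀(12.1/1.7) = 91.5 − 17.05 = 74.45 dB.
cooling tower: 90.9 − 20·log₁₀(21.3/1.7) = 90.9 − 21.96 = 68.94 dB.
shot-blast cabinet: 92.0 − 20·log₁₀(15.2/1.7) = 92.0 − 19.03 = 72.97 dB.
fan: 65.5 − 20·log₁₀(9.3/1.7) = 65.5 − 14.76 = 50.74 dB.
Σ 10^(L/10) = 5.566e+07 → L_total = 10·log₁₀(5.566e+07) = 77.46 dB.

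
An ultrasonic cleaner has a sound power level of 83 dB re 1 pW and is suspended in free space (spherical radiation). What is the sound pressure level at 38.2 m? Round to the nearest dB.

The power spreads over a sphere of area 4π·r², so L_p = L_w − 10·log₁₀(4π·r²).
4π·r² = 1.834e+04 m², 10·log₁₀ of that is 42.633 dB.
L_p = 83 − 42.633 = 40.37 dB.

40 dB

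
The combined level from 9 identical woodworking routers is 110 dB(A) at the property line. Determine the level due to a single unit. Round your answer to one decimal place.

9 equal contributions raise the level by 10·log₁₀ 9 = 9.542 dB, so each unit alone gives 110 − 9.542.

100.5 dB(A)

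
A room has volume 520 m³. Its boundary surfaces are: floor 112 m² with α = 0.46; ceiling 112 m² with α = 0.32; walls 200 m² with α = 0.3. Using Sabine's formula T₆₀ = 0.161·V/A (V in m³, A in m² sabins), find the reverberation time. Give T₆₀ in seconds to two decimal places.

0.57 s

Summing Sᵢαᵢ: 112·0.46 + 112·0.32 + 200·0.3 = 147.36 m².
T₆₀ = 0.161 × 520 / 147.36 = 0.568 s.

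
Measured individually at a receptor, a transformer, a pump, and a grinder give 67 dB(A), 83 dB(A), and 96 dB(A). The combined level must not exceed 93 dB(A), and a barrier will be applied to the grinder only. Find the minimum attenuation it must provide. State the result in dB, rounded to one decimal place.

Everything except the grinder sums to 10^(67/10) + 10^(83/10) = 2.045e+08 in linear terms, 83.11 dB(A).
The limit corresponds to 10^(93/10) = 1.995e+09; subtracting the fixed part leaves 1.791e+09 for the grinder, i.e. 92.53 dB(A).
Required insertion loss = 96 − 92.53 = 3.47 dB.

3.5 dB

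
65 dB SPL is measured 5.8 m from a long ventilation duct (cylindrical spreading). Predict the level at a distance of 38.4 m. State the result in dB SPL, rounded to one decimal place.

For a line source, L₂ = L₁ − 10·log₁₀(r₂/r₁).
L₂ = 65 − 10·log₁₀(38.4/5.8) = 65 − 8.209 = 56.79 dB SPL.

56.8 dB SPL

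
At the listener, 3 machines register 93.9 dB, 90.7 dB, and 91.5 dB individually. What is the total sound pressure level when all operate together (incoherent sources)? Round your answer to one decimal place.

97.0 dB

For uncorrelated sources the intensities add, so convert each level to linear form, sum, and take 10·log₁₀ of the total.
Σ 10^(L/10) = 10^(93.9/10) + 10^(90.7/10) + 10^(91.5/10) = 5.042e+09.
L_total = 10·log₁₀(5.042e+09) = 97.03 dB.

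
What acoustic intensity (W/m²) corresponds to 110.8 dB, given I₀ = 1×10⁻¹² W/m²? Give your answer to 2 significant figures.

0.12 W/m²

I = I₀·10^(L/10) = 10⁻¹² × 10^(110.8/10) = 10^(-0.920).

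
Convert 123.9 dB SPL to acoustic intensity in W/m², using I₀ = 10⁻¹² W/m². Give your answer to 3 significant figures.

I = I₀·10^(L/10) = 10⁻¹² × 10^(123.9/10) = 10^(0.390).

2.45 W/m²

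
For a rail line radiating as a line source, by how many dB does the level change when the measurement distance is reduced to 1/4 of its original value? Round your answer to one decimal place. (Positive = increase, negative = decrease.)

+6.0 dB

A line source loses 3 dB per doubling of distance; generally ΔL = −10·log₁₀(r₂/r₁).
ΔL = −10·log₁₀(0.25) = +6.02 dB.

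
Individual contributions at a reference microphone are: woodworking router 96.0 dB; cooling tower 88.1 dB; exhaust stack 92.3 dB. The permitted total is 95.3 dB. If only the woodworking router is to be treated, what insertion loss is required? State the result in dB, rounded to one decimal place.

The untreated sources together contribute 10^(88.1/10) + 10^(92.3/10) = 2.344e+09, i.e. 93.70 dB.
The limit corresponds to 10^(95.3/10) = 3.388e+09; subtracting the fixed part leaves 1.045e+09 for the woodworking router, i.e. 90.19 dB.
Required insertion loss = 96.0 − 90.19 = 5.81 dB.

5.8 dB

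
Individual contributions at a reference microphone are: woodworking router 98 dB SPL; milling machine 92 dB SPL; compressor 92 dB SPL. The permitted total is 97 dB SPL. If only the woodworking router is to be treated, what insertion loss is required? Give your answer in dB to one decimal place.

5.3 dB

Fixed contribution from the other sources: Σ 10^(L/10) = 10^(92/10) + 10^(92/10) = 3.170e+09 (95.01 dB SPL).
The limit corresponds to 10^(97/10) = 5.012e+09; subtracting the fixed part leaves 1.842e+09 for the woodworking router, i.e. 92.65 dB SPL.
So the woodworking router must be reduced from 98 to 92.65 dB SPL: IL = 5.35 dB.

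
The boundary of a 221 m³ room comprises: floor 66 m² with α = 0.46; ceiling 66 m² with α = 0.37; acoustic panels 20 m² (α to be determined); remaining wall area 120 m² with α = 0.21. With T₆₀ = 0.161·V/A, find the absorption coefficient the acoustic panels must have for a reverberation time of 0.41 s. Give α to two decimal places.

0.34

From T₆₀ = 0.161·V/A, the target T₆₀ = 0.41 s needs A = 0.161·221/0.41 = 86.78 m².
Absorption from the other surfaces = 66·0.46 + 66·0.37 + 120·0.21 = 79.98 m², so the acoustic panels must supply 6.80 m² over 20 m².
α = 6.80/20 = 0.340.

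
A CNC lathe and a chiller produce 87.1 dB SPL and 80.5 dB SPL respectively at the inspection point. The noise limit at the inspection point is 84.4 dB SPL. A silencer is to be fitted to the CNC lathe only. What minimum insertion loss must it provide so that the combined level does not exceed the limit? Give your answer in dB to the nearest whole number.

Fixed contribution from the other source: Σ 10^(L/10) = 10^(80.5/10) = 1.122e+08 (80.50 dB SPL).
To meet 84.4 dB SPL overall, the treated CNC lathe may contribute at most 10^(84.4/10) − 1.122e+08 = 1.632e+08, i.e. 82.13 dB SPL.
So the CNC lathe must be reduced from 87.1 to 82.13 dB SPL: IL = 4.97 dB.

5 dB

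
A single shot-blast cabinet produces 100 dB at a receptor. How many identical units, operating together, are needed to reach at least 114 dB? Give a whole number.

The shortfall is 114 − 100 = 14.0 dB, and N units add 10·log₁₀ N, so need 10·log₁₀ N ≥ 14.0.
N ≥ 10^(14.0/10) = 25.119, so N = 26.

26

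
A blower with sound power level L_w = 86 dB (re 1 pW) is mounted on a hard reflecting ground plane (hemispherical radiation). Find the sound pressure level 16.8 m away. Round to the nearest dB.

54 dB

L_p = L_w − 10·log₁₀(2π·r²) with r = 16.8 m.
2π·r² = 1773 m², 10·log₁₀ of that is 32.488 dB.
L_p = 86 − 32.488 = 53.51 dB.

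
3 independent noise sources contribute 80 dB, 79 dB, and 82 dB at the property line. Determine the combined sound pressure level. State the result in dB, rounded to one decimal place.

85.3 dB

Incoherent sources combine by intensity addition: L_total = 10·log₁₀(Σ 10^(L_i/10)).
Σ 10^(L/10) = 10^(80/10) + 10^(79/10) + 10^(82/10) = 3.379e+08.
L_total = 10·log₁₀(3.379e+08) = 85.29 dB.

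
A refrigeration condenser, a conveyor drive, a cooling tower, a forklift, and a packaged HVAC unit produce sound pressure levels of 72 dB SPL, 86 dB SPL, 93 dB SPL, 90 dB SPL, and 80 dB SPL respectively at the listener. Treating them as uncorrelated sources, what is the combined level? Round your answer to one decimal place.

95.5 dB SPL

Incoherent sources combine by intensity addition: L_total = 10·log₁₀(Σ 10^(L_i/10)).
Σ 10^(L/10) = 10^(72/10) + 10^(86/10) + 10^(93/10) + 10^(90/10) + 10^(80/10) = 3.509e+09.
L_total = 10·log₁₀(3.509e+09) = 95.45 dB SPL.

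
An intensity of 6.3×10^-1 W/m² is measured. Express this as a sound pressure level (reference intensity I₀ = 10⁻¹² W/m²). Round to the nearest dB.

L = 10·log₁₀(I/I₀) = 10·log₁₀(6.3×10^-1/10⁻¹²) = 10·log₁₀(6.3×10^11).
L = 10·(0.7993 + 11) = 117.99 dB.

118 dB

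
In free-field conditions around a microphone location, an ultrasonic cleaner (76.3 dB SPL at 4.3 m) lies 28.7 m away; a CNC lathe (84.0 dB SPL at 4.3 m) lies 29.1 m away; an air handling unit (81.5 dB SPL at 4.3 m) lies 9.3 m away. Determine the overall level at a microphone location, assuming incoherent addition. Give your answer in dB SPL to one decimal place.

75.6 dB SPL

Apply inverse-square spreading to bring every level to the receiver, then sum 10^(L/10).
ultrasonic cleaner: 76.3 − 20·log₁₀(28.7/4.3) = 76.3 − 16.49 = 59.81 dB SPL.
CNC lathe: 84.0 − 20·log₁₀(29.1/4.3) = 84.0 − 16.61 = 67.39 dB SPL.
air handling unit: 81.5 − 20·log₁₀(9.3/4.3) = 81.5 − 6.70 = 74.80 dB SPL.
Σ 10^(L/10) = 3.664e+07 → L_total = 10·log₁₀(3.664e+07) = 75.64 dB SPL.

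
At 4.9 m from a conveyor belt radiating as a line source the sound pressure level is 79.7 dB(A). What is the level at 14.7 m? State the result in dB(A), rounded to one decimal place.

74.9 dB(A)

For a line source, L₂ = L₁ − 10·log₁₀(r₂/r₁).
L₂ = 79.7 − 10·log₁₀(14.7/4.9) = 79.7 − 4.771 = 74.93 dB(A).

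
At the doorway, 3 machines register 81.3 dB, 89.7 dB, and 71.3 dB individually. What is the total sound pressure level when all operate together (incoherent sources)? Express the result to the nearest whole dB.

90 dB

Incoherent sources combine by intensity addition: L_total = 10·log₁₀(Σ 10^(L_i/10)).
Σ 10^(L/10) = 10^(81.3/10) + 10^(89.7/10) + 10^(71.3/10) = 1.082e+09.
L_total = 10·log₁₀(1.082e+09) = 90.34 dB.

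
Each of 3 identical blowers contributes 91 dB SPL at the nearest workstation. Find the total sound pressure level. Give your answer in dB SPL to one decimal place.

N identical incoherent sources raise the level by 10·log₁₀ N.
L_total = 91 + 10·log₁₀(3) = 91 + 4.771 = 95.77 dB SPL.

95.8 dB SPL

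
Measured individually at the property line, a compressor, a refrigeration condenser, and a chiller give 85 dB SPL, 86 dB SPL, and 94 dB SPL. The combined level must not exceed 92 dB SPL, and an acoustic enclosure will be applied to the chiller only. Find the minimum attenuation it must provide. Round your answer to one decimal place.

Fixed contribution from the other sources: Σ 10^(L/10) = 10^(85/10) + 10^(86/10) = 7.143e+08 (88.54 dB SPL).
To meet 92 dB SPL overall, the treated chiller may contribute at most 10^(92/10) − 7.143e+08 = 8.706e+08, i.e. 89.40 dB SPL.
So the chiller must be reduced from 94 to 89.40 dB SPL: IL = 4.60 dB.

4.6 dB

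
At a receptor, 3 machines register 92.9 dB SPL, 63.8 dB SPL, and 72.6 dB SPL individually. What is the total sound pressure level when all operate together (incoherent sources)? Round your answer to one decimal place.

Incoherent sources combine by intensity addition: L_total = 10·log₁₀(Σ 10^(L_i/10)).
Σ 10^(L/10) = 10^(92.9/10) + 10^(63.8/10) + 10^(72.6/10) = 1.970e+09.
L_total = 10·log₁₀(1.970e+09) = 92.95 dB SPL.

92.9 dB SPL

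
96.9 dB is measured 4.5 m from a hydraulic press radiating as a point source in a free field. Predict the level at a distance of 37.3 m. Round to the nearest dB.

79 dB

Spherical spreading from a point source gives a 20·log₁₀(r₂/r₁) drop.
L₂ = 96.9 − 20·log₁₀(37.3/4.5) = 96.9 − 18.370 = 78.53 dB.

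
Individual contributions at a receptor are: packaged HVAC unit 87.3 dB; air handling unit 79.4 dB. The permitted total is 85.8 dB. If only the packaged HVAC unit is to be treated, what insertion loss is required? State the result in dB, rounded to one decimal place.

2.6 dB

The untreated sources together contribute 10^(79.4/10) = 8.710e+07, i.e. 79.40 dB.
The limit corresponds to 10^(85.8/10) = 3.802e+08; subtracting the fixed part leaves 2.931e+08 for the packaged HVAC unit, i.e. 84.67 dB.
Required insertion loss = 87.3 − 84.67 = 2.63 dB.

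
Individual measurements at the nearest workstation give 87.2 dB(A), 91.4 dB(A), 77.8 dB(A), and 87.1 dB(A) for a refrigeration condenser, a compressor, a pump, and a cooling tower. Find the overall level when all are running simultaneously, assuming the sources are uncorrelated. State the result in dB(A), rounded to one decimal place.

93.9 dB(A)

Incoherent sources combine by intensity addition: L_total = 10·log₁₀(Σ 10^(L_i/10)).
Σ 10^(L/10) = 10^(87.2/10) + 10^(91.4/10) + 10^(77.8/10) + 10^(87.1/10) = 2.478e+09.
L_total = 10·log₁₀(2.478e+09) = 93.94 dB(A).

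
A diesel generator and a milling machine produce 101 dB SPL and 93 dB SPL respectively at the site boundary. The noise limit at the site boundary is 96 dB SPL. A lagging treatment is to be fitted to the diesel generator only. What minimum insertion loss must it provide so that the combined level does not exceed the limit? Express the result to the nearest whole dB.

Everything except the diesel generator sums to 10^(93/10) = 1.995e+09 in linear terms, 93.00 dB SPL.
To meet 96 dB SPL overall, the treated diesel generator may contribute at most 10^(96/10) − 1.995e+09 = 1.986e+09, i.e. 92.98 dB SPL.
Required insertion loss = 101 − 92.98 = 8.02 dB.

8 dB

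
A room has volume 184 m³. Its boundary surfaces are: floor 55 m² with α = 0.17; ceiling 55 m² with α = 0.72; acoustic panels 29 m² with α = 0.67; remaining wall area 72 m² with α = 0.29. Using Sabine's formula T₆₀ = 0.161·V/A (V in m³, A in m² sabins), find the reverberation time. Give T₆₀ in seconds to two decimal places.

Summing Sᵢαᵢ: 55·0.17 + 55·0.72 + 29·0.67 + 72·0.29 = 89.26 m².
T₆₀ = 0.161 × 184 / 89.26 = 0.332 s.

0.33 s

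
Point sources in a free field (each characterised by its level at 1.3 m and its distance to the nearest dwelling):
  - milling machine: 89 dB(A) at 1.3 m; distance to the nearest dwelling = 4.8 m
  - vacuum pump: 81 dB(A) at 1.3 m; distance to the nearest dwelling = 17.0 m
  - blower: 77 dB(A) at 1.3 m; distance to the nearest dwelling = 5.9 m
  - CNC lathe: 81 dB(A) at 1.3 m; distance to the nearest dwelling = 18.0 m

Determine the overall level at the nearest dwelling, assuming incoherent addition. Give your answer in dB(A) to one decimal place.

First find each source's level at the receiver (point-source: −20·log₁₀(r/r_ref)), then combine on an intensity basis.
milling machine: 89 − 20·log₁₀(4.8/1.3) = 89 − 11.35 = 77.65 dB(A).
vacuum pump: 81 − 20·log₁₀(17.0/1.3) = 81 − 22.33 = 58.67 dB(A).
blower: 77 − 20·log₁₀(5.9/1.3) = 77 − 13.14 = 63.86 dB(A).
CNC lathe: 81 − 20·log₁₀(18.0/1.3) = 81 − 22.83 = 58.17 dB(A).
Σ 10^(L/10) = 6.209e+07 → L_total = 10·log₁₀(6.209e+07) = 77.93 dB(A).

77.9 dB(A)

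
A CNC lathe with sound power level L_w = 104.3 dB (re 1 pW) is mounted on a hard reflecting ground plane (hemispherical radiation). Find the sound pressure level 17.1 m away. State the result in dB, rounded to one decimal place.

71.7 dB

The power spreads over a hemisphere of area 2π·r², so L_p = L_w − 10·log₁₀(2π·r²).
2π·r² = 1837 m², 10·log₁₀ of that is 32.642 dB.
L_p = 104.3 − 32.642 = 71.66 dB.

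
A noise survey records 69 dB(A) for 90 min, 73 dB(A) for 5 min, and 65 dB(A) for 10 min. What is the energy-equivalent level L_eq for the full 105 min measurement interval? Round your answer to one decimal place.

69.1 dB(A)

Weight each interval's intensity by its duration and average over T = 105 min:
Σ tᵢ·10^(Lᵢ/10) = 90·10^(69/10) + 5·10^(73/10) + 10·10^(65/10) = 8.463e+08.
L_eq = 10·log₁₀(8.463e+08/105) = 69.06 dB(A).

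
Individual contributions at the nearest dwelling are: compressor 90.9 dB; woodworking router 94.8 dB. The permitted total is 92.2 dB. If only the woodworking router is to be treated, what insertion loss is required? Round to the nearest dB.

8 dB

Everything except the woodworking router sums to 10^(90.9/10) = 1.230e+09 in linear terms, 90.90 dB.
The limit corresponds to 10^(92.2/10) = 1.660e+09; subtracting the fixed part leaves 4.293e+08 for the woodworking router, i.e. 86.33 dB.
So the woodworking router must be reduced from 94.8 to 86.33 dB: IL = 8.47 dB.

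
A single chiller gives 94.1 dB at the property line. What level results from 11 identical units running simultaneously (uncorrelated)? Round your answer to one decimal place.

With 11 equal, uncorrelated contributions the intensity is 11× that of one unit, giving a rise of 10·log₁₀ 11.
L_total = 94.1 + 10·log₁₀(11) = 94.1 + 10.414 = 104.51 dB.

104.5 dB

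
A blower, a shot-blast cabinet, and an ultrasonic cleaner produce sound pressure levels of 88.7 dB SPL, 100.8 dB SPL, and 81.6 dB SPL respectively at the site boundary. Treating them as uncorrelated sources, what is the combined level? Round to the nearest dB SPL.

For uncorrelated sources the intensities add, so convert each level to linear form, sum, and take 10·log₁₀ of the total.
Σ 10^(L/10) = 10^(88.7/10) + 10^(100.8/10) + 10^(81.6/10) = 1.291e+10.
L_total = 10·log₁₀(1.291e+10) = 101.11 dB SPL.

101 dB SPL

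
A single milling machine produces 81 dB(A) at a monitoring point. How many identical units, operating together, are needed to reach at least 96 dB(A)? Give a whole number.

N identical sources give L₁ + 10·log₁₀ N, so require 10·log₁₀ N ≥ 96 − 81 = 15.0 dB.
N ≥ 10^(15.0/10) = 31.623, so N = 32.

32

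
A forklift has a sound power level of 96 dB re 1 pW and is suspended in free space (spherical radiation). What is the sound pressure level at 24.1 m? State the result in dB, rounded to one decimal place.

L_p = L_w − 10·log₁₀(4π·r²) with r = 24.1 m.
4π·r² = 7299 m², 10·log₁₀ of that is 38.632 dB.
L_p = 96 − 38.632 = 57.37 dB.

57.4 dB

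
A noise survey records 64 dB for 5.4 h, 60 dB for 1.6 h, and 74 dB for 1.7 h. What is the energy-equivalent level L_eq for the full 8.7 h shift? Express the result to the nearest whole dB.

68 dB

The energy average is taken in the linear domain: L_eq = 10·log₁₀[(Σ tᵢ·10^(Lᵢ/10))/T], T = 8.7 h.
Σ tᵢ·10^(Lᵢ/10) = 5.4·10^(64/10) + 1.6·10^(60/10) + 1.7·10^(74/10) = 5.787e+07.
L_eq = 10·log₁₀(5.787e+07/8.7) = 68.23 dB.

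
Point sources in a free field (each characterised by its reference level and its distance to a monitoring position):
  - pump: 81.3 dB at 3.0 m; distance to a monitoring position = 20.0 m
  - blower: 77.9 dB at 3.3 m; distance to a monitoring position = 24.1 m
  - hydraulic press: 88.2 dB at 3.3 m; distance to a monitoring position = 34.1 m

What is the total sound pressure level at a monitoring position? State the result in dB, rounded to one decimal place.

70.2 dB

Apply inverse-square spreading to bring every level to the receiver, then sum 10^(L/10).
pump: 81.3 − 20·log₁₀(20.0/3.0) = 81.3 − 16.48 = 64.82 dB.
blower: 77.9 − 20·log₁₀(24.1/3.3) = 77.9 − 17.27 = 60.63 dB.
hydraulic press: 88.2 − 20·log₁₀(34.1/3.3) = 88.2 − 20.28 = 67.92 dB.
Σ 10^(L/10) = 1.038e+07 → L_total = 10·log₁₀(1.038e+07) = 70.16 dB.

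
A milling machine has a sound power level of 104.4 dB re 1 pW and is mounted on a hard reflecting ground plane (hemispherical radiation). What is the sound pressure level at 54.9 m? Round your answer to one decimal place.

61.6 dB

L_p = L_w − 10·log₁₀(2π·r²) with r = 54.9 m.
2π·r² = 1.894e+04 m², 10·log₁₀ of that is 42.773 dB.
L_p = 104.4 − 42.773 = 61.63 dB.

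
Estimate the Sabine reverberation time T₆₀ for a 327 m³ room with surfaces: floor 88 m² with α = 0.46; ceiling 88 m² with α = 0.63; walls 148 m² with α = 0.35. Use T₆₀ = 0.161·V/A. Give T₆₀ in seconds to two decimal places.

0.36 s

A = Σ Sᵢαᵢ = 88·0.46 + 88·0.63 + 148·0.35 = 147.72 m².
T₆₀ = 0.161 × 327 / 147.72 = 0.356 s.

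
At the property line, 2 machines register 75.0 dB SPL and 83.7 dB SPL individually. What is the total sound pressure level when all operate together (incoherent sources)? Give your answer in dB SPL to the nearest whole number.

84 dB SPL

For uncorrelated sources the intensities add, so convert each level to linear form, sum, and take 10·log₁₀ of the total.
Σ 10^(L/10) = 10^(75.0/10) + 10^(83.7/10) = 2.660e+08.
L_total = 10·log₁₀(2.660e+08) = 84.25 dB SPL.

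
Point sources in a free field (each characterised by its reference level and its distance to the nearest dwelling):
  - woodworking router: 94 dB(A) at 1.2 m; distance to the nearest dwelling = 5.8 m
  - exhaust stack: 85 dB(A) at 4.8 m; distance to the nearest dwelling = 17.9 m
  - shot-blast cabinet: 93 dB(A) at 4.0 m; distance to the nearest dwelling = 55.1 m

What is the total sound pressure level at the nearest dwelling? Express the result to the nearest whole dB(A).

81 dB(A)

Apply inverse-square spreading to bring every level to the receiver, then sum 10^(L/10).
woodworking router: 94 − 20·log₁₀(5.8/1.2) = 94 − 13.68 = 80.32 dB(A).
exhaust stack: 85 − 20·log₁₀(17.9/4.8) = 85 − 11.43 = 73.57 dB(A).
shot-blast cabinet: 93 − 20·log₁₀(55.1/4.0) = 93 − 22.78 = 70.22 dB(A).
Σ 10^(L/10) = 1.408e+08 → L_total = 10·log₁₀(1.408e+08) = 81.49 dB(A).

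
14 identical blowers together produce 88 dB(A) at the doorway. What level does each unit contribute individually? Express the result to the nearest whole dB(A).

For N identical incoherent sources L_total = L₁ + 10·log₁₀ N, so L₁ = 88 − 10·log₁₀(14) = 88 − 11.461.

77 dB(A)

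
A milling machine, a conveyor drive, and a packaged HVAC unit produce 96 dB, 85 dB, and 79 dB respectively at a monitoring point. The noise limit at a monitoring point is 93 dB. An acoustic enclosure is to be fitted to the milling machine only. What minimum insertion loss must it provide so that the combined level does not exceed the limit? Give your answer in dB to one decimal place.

Everything except the milling machine sums to 10^(85/10) + 10^(79/10) = 3.957e+08 in linear terms, 85.97 dB.
To meet 93 dB overall, the treated milling machine may contribute at most 10^(93/10) − 3.957e+08 = 1.600e+09, i.e. 92.04 dB.
So the milling machine must be reduced from 96 to 92.04 dB: IL = 3.96 dB.

4.0 dB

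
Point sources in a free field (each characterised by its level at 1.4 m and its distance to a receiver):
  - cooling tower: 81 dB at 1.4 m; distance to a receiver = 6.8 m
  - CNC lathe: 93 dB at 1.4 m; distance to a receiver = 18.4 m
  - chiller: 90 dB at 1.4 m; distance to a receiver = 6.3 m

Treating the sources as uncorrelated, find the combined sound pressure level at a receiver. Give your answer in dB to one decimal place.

First find each source's level at the receiver (point-source: −20·log₁₀(r/r_ref)), then combine on an intensity basis.
cooling tower: 81 − 20·log₁₀(6.8/1.4) = 81 − 13.73 = 67.27 dB.
CNC lathe: 93 − 20·log₁₀(18.4/1.4) = 93 − 22.37 = 70.63 dB.
chiller: 90 − 20·log₁₀(6.3/1.4) = 90 − 13.06 = 76.94 dB.
Σ 10^(L/10) = 6.627e+07 → L_total = 10·log₁₀(6.627e+07) = 78.21 dB.

78.2 dB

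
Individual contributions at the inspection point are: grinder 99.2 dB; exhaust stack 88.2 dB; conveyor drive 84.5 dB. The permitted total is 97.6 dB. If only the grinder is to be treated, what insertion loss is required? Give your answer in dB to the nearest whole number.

Fixed contribution from the other sources: Σ 10^(L/10) = 10^(88.2/10) + 10^(84.5/10) = 9.425e+08 (89.74 dB).
To meet 97.6 dB overall, the treated grinder may contribute at most 10^(97.6/10) − 9.425e+08 = 4.812e+09, i.e. 96.82 dB.
Required insertion loss = 99.2 − 96.82 = 2.38 dB.

2 dB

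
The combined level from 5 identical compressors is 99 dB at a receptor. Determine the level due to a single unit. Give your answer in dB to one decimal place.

5 equal contributions raise the level by 10·log₁₀ 5 = 6.990 dB, so each unit alone gives 99 − 6.990.

92.0 dB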